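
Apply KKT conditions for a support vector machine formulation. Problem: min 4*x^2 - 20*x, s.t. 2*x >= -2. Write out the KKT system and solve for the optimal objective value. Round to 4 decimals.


Step 1: Try lambda = 0 (constraint inactive).
Stationarity: 2*4*x - 20 = 0
x* = 20/(2*4) = 2.5
Check constraint: 2*2.5 = 5.0 >= -2 -- satisfied.
Step 2: Compute optimal value.
f(x*) = 4*2.5^2 - 20*2.5 = -25.0


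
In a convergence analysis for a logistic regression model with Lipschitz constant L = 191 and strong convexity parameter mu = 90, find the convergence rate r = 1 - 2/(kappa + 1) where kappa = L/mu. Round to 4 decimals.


Step 1: Compute the condition number.
kappa = L/mu = 191/90 = 2.1222
Step 2: Compute the convergence rate.
r = 1 - 2/(kappa + 1) = 1 - 2*mu/(L + mu) = (L - mu)/(L + mu) = 101/281 = 0.3594


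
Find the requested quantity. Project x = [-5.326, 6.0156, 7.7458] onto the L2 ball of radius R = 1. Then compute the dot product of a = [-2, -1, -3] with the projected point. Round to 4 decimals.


Step 1: Compute ||x|| (intermediates to 6 decimals).
||x|| = sqrt((-5.326)^2 + 6.0156^2 + 7.7458^2) = 11.160248
Step 2: Project.
Since ||x|| > R, scale = R/||x|| = 1/11.160248 = 0.089604, proj(x) = scale * x
proj(x) = [-0.477231, 0.539022, 0.694055]
Step 3: Dot product.
a^T * proj(x) = -2*(-0.477231) - 1*0.539022 - 3*0.694055 = -1.6667


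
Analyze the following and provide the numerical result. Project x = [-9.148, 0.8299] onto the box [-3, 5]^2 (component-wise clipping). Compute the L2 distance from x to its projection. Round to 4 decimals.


Project each component onto [-3, 5].
clip(-9.148) = -3.0, clip(0.8299) = 0.8299
Projection = [-3.0, 0.8299]
Squared diffs: [37.7979, 0.0]
Distance = sqrt(37.7979) = 6.148


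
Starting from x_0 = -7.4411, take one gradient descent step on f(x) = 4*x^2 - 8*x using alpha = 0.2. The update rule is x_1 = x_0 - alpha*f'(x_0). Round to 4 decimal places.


We compute the gradient at x_0 and apply the update.
f'(x) = 8*x - 8
f'(-7.4411) = 8*-7.4411 - 8 = -67.5288
x_1 = -7.4411 - 0.2*-67.5288 = 6.0647


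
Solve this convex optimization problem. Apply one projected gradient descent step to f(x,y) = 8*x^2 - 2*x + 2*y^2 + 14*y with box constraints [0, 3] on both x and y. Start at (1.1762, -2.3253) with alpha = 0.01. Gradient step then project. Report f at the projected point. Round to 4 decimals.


Step 1: Compute gradient at (1.1762, -2.3253).
grad_x = 2*8*1.1762 - 2 = 16.8192
grad_y = 2*2*-2.3253 + 14 = 4.6988
Step 2: Gradient step.
x_raw = 1.1762 - 0.01*16.8192 = 1.008
y_raw = -2.3253 - 0.01*4.6988 = -2.3723
Step 3: Project onto [0, 3].
x_proj = clip(1.008) = 1.008
y_proj = clip(-2.3723) = 0.0
Step 4: Evaluate f.
f(1.008, 0.0) = 6.1126


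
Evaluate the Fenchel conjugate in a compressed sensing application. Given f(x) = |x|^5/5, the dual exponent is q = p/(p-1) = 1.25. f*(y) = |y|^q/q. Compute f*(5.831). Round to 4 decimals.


The conjugate exponent q satisfies 1/p + 1/q = 1.
p = 5, so q = 5/(5 - 1) = 1.25
|y|^q = 5.831^1.25 = 9.0611
f*(5.831) = 9.0611 / 1.25 = 7.2488


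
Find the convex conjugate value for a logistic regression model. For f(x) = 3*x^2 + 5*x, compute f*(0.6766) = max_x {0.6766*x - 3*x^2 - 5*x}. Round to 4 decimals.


f*(y) = sup_x {y*x - a*x^2 - b*x} = sup_x {(y-b)*x - a*x^2}
FOC: (y - b) - 2a*x = 0 => x* = (y - b)/(2a)
x* = (0.6766 - 5)/(2*3) = -0.7206
f*(0.6766) = (y-b)^2/(4a) = (0.6766 - 5)^2/(4*3)
= 18.6918/12 = 1.5576


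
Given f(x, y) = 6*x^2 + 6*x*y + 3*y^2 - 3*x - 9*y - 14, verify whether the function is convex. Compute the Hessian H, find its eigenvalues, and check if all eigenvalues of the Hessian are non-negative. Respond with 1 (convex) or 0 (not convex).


The Hessian of f(x,y) = 6*x^2 + 6*x*y + 3*y^2 - 3*x - 9*y - 14 is:
H = [[12, 6], [6, 6]]
Trace = 12 + 6 = 18
Determinant = 12*6 - (6)^2 = 36
Discriminant = (18)^2 - 4*36 = 180.0
Eigenvalues: lambda_1 = 2.2918, lambda_2 = 15.7082
The function is convex.

1


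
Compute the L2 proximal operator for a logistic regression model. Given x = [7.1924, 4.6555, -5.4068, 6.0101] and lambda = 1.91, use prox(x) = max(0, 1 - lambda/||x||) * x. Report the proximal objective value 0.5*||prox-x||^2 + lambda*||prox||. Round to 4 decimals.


Step 1: Compute ||x||.
||x|| = 11.7796
Step 2: Compute scaling factor.
scale = max(0, 1 - 1.91/11.7796) = 0.8379
Step 3: prox(x) = [6.0262, 3.9006, -4.5301, 5.0356]
||prox(x)|| = 9.8696
Step 4: Proximal objective.
0.5*||prox-x||^2 = 1.8241
lambda*||prox|| = 18.8509
Total = 20.675


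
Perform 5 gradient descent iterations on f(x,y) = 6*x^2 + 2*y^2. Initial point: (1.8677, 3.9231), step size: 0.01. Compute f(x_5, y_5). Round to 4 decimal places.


Gradient descent on f(x,y) = 6*x^2 + 2*y^2.
Starting point: (1.8677, 3.9231), alpha = 0.01
Step 1: grad_x = 2*6*1.8677 = 22.4124, grad_y = 2*2*3.9231 = 15.6924
  x_1 = 1.8677 - 0.01*22.4124 = 1.6436
  y_1 = 3.9231 - 0.01*15.6924 = 3.7662
Step 2: grad_x = 2*6*1.6436 = 19.7229, grad_y = 2*2*3.7662 = 15.0647
  x_2 = 1.6436 - 0.01*19.7229 = 1.4463
  y_2 = 3.7662 - 0.01*15.0647 = 3.6155
Step 3: grad_x = 2*6*1.4463 = 17.3562, grad_y = 2*2*3.6155 = 14.4621
  x_3 = 1.4463 - 0.01*17.3562 = 1.2728
  y_3 = 3.6155 - 0.01*14.4621 = 3.4709
Step 4: grad_x = 2*6*1.2728 = 15.2734, grad_y = 2*2*3.4709 = 13.8836
  x_4 = 1.2728 - 0.01*15.2734 = 1.1201
  y_4 = 3.4709 - 0.01*13.8836 = 3.3321
Step 5: grad_x = 2*6*1.1201 = 13.4406, grad_y = 2*2*3.3321 = 13.3283
  x_5 = 1.1201 - 0.01*13.4406 = 0.9856
  y_5 = 3.3321 - 0.01*13.3283 = 3.1988
f(0.9856, 3.1988) = 6*0.9856^2 + 2*3.1988^2 = 26.2935


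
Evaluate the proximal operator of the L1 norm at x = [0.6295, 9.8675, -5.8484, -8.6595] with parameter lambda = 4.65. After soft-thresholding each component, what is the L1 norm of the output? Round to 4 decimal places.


Soft-thresholding with lambda = 4.65:
prox(0.6295) = sign(0.6295)*max(|0.6295| - 4.65, 0) = 0.0
prox(9.8675) = sign(9.8675)*max(|9.8675| - 4.65, 0) = 5.2175
prox(-5.8484) = sign(-5.8484)*max(|-5.8484| - 4.65, 0) = -1.1984
prox(-8.6595) = sign(-8.6595)*max(|-8.6595| - 4.65, 0) = -4.0095
prox(x) = [0.0, 5.2175, -1.1984, -4.0095]
||prox(x)||_1 = 0.0 + 5.2175 + 1.1984 + 4.0095 = 10.4254


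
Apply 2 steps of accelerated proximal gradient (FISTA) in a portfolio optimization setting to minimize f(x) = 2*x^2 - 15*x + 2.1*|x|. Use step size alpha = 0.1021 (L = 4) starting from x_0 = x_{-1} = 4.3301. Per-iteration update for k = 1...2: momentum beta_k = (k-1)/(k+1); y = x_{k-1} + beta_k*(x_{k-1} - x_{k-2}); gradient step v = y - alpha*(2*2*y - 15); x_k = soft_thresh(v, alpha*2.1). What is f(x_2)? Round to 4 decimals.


FISTA on f(x) = 2*x^2 - 15*x + 2.1*|x|
L = 4, alpha = 0.1021
Iteration 1: beta = 0.0, y = 4.3301 + 0.0*(4.3301 - 4.3301) = 4.3301
  grad(y) = 2.3204, v = y - alpha*grad = 4.0932
  prox(v) = soft_thresh(4.0932, 0.2144) = 3.8788
Iteration 2: beta = 0.3333, y = 3.8788 + 0.3333*(3.8788 - 4.3301) = 3.7283
  grad(y) = -0.0867, v = y - alpha*grad = 3.7372
  prox(v) = soft_thresh(3.7372, 0.2144) = 3.5228
f(x_2) = 2*3.5228^2 - 15*3.5228 + 2.1*|3.5228| = -20.6239


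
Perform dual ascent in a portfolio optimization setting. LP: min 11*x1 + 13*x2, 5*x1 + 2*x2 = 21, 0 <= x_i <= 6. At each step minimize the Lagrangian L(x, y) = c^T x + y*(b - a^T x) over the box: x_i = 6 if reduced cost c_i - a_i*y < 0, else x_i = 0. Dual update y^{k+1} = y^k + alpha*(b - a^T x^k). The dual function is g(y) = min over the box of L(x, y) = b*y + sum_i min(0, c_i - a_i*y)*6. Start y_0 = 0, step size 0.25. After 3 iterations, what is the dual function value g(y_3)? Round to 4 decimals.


Dual ascent for LP: min 11*x1 + 13*x2, 5*x1 + 2*x2 = 21, 0 <= x_i <= 6
Step 1: y^k = 0.0, reduced costs: (11.0, 13.0)
  x^k = (0.0, 0.0), subgradient = b - a^T x = 21.0
  y^{k+1} = 0.0 + 0.25*21.0 = 5.25
Step 2: y^k = 5.25, reduced costs: (-15.25, 2.5)
  x^k = (6.0, 0.0), subgradient = b - a^T x = -9.0
  y^{k+1} = 5.25 + 0.25*-9.0 = 3.0
Step 3: y^k = 3.0, reduced costs: (-4.0, 7.0)
  x^k = (6.0, 0.0), subgradient = b - a^T x = -9.0
  y^{k+1} = 3.0 + 0.25*-9.0 = 0.75
Dual objective at y_3 = 0.75: reduced costs (7.25, 11.5), box minimizer x = (0.0, 0.0)
g(y_3) = b*y + (c1 - a1*y)*x1 + (c2 - a2*y)*x2 = 21*0.75 + 7.25*0.0 + 11.5*0.0 = 15.75 + 0.0 + 0.0 = 15.75


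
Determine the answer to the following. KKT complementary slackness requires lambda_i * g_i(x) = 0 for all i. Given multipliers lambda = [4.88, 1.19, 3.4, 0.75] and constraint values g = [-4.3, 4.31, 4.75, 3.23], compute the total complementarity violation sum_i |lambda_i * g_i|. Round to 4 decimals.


KKT complementary slackness check:
lambda_1 * g_1 = 4.88 * -4.3 = -20.984
lambda_2 * g_2 = 1.19 * 4.31 = 5.1289
lambda_3 * g_3 = 3.4 * 4.75 = 16.15
lambda_4 * g_4 = 0.75 * 3.23 = 2.4225
Total violation = 20.984 + 5.1289 + 16.15 + 2.4225 = 44.6854


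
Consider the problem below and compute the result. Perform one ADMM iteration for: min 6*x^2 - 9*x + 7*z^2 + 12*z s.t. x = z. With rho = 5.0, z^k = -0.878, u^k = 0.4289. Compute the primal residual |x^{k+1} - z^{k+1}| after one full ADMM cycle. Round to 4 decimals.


ADMM iteration with rho = 5.0, z^k = -0.878, u^k = 0.4289
Step 1: x-update.
Minimize 6*x^2 - 9*x + (5.0/2)*(x + 0.878 + 0.4289)^2
FOC: (2*6 + 5.0)*x = 9 + 5.0*(-0.878 - 0.4289)
x^{k+1} = 0.145
Step 2: z-update.
Minimize 7*z^2 + 12*z + (5.0/2)*(0.145 - z + 0.4289)^2
FOC: (2*7 + 5.0)*z = -12 + 5.0*(0.145 + 0.4289)
z^{k+1} = -0.4805
Step 3: u-update.
u^{k+1} = 0.4289 + 0.145 + 0.4805 = 1.0545
Step 4: Primal residual = |0.145 + 0.4805| = 0.6256


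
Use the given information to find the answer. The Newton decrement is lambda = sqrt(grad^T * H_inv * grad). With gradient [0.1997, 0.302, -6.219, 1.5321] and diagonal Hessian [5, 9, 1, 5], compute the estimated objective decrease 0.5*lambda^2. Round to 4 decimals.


Step 1: H is diagonal, so H^(-1) * g = [0.0399, 0.0336, -6.219, 0.3064].
Step 2: g^T H^(-1) g = sum_i g_i^2 / H_ii
  = (0.1997)^2/5 + (0.302)^2/9 + (-6.219)^2/1 + (1.5321)^2/5
  = 0.008 + 0.0101 + 38.676 + 0.4695 = 39.1635
Step 3: Objective decrease = 0.5 * g^T H^(-1) g = 19.5818


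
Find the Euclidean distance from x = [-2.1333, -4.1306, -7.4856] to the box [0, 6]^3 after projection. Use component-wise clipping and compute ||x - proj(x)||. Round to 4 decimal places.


Project each component onto [0, 6].
clip(-2.1333) = 0.0, clip(-4.1306) = 0.0, clip(-7.4856) = 0.0
Projection = [0.0, 0.0, 0.0]
Squared diffs: [4.551, 17.0619, 56.0342]
Distance = sqrt(77.6471) = 8.8118


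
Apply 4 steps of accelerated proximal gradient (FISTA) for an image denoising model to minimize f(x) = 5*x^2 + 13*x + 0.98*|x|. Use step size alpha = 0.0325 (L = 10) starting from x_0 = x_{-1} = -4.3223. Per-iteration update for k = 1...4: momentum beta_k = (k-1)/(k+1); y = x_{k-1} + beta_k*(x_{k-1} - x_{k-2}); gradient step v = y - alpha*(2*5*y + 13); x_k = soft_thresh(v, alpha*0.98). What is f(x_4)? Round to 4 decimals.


FISTA on f(x) = 5*x^2 + 13*x + 0.98*|x|
L = 10, alpha = 0.0325
Iteration 1: beta = 0.0, y = -4.3223 + 0.0*(-4.3223 + 4.3223) = -4.3223
  grad(y) = -30.223, v = y - alpha*grad = -3.3401
  prox(v) = soft_thresh(-3.3401, 0.0319) = -3.3082
Iteration 2: beta = 0.3333, y = -3.3082 + 0.3333*(-3.3082 + 4.3223) = -2.9702
  grad(y) = -16.7017, v = y - alpha*grad = -2.4274
  prox(v) = soft_thresh(-2.4274, 0.0319) = -2.3955
Iteration 3: beta = 0.5, y = -2.3955 + 0.5*(-2.3955 + 3.3082) = -1.9392
  grad(y) = -6.3917, v = y - alpha*grad = -1.7314
  prox(v) = soft_thresh(-1.7314, 0.0319) = -1.6996
Iteration 4: beta = 0.6, y = -1.6996 + 0.6*(-1.6996 + 2.3955) = -1.282
  grad(y) = 0.1796, v = y - alpha*grad = -1.2879
  prox(v) = soft_thresh(-1.2879, 0.0319) = -1.256
f(x_4) = 5*(-1.256)^2 + 13*(-1.256) + 0.98*|-1.256| = -7.2094


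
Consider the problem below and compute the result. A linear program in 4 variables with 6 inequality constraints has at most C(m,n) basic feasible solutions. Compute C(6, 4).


Each vertex corresponds to some choice of n active constraints out of m, so the number of vertices is at most C(m, n) = m! / (n!(m-n)!).
m = 6, n = 4
Numerator: 6 * 5 * 4 * 3
Denominator: 4! = 24
C(6, 4) = 15


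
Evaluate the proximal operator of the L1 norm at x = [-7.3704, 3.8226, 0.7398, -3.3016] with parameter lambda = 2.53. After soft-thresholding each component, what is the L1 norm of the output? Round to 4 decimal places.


Soft-thresholding with lambda = 2.53:
prox(-7.3704) = sign(-7.3704)*max(|-7.3704| - 2.53, 0) = -4.8404
prox(3.8226) = sign(3.8226)*max(|3.8226| - 2.53, 0) = 1.2926
prox(0.7398) = sign(0.7398)*max(|0.7398| - 2.53, 0) = 0.0
prox(-3.3016) = sign(-3.3016)*max(|-3.3016| - 2.53, 0) = -0.7716
prox(x) = [-4.8404, 1.2926, 0.0, -0.7716]
||prox(x)||_1 = 4.8404 + 1.2926 + 0.0 + 0.7716 = 6.9046


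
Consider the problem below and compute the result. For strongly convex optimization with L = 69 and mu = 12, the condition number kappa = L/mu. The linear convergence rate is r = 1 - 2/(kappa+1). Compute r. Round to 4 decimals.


Step 1: Compute the condition number.
kappa = L/mu = 69/12 = 5.75
Step 2: Compute the convergence rate.
r = 1 - 2/(kappa + 1) = 1 - 2*mu/(L + mu) = (L - mu)/(L + mu) = 57/81 = 0.7037


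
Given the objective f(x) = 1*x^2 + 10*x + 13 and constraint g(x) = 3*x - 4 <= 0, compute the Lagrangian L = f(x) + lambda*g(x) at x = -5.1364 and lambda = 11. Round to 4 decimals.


Step 1: Evaluate f(x).
f(-5.1364) = 1*(-5.1364)^2 + 10*(-5.1364) + 13 = -11.9814
Step 2: Evaluate g(x).
g(-5.1364) = 3*-5.1364 - 4 = -19.4092
Step 3: Compute Lagrangian.
L = -11.9814 + 11*-19.4092 = -225.4826


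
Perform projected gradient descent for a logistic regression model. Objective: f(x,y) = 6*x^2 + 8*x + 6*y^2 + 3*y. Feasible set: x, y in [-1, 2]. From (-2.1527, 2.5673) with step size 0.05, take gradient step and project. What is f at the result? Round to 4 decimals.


Step 1: Compute gradient at (-2.1527, 2.5673).
grad_x = 2*6*-2.1527 + 8 = -17.8324
grad_y = 2*6*2.5673 + 3 = 33.8076
Step 2: Gradient step.
x_raw = -2.1527 - 0.05*-17.8324 = -1.2611
y_raw = 2.5673 - 0.05*33.8076 = 0.8769
Step 3: Project onto [-1, 2].
x_proj = clip(-1.2611) = -1.0
y_proj = clip(0.8769) = 0.8769
Step 4: Evaluate f.
f(-1.0, 0.8769) = 5.2447


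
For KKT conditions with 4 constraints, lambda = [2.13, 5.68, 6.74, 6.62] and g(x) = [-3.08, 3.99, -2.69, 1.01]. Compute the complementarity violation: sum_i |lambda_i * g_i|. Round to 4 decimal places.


KKT complementary slackness check:
lambda_1 * g_1 = 2.13 * -3.08 = -6.5604
lambda_2 * g_2 = 5.68 * 3.99 = 22.6632
lambda_3 * g_3 = 6.74 * -2.69 = -18.1306
lambda_4 * g_4 = 6.62 * 1.01 = 6.6862
Total violation = 6.5604 + 22.6632 + 18.1306 + 6.6862 = 54.0404


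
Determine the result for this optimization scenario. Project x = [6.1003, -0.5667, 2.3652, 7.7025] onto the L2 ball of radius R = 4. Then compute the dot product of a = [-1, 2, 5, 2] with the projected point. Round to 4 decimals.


Step 1: Compute ||x|| (intermediates to 6 decimals).
||x|| = sqrt(6.1003^2 + (-0.5667)^2 + 2.3652^2 + 7.7025^2) = 10.122129
Step 2: Project.
Since ||x|| > R, scale = R/||x|| = 4/10.122129 = 0.395174, proj(x) = scale * x
proj(x) = [2.41068, -0.223945, 0.934666, 3.043828]
Step 3: Dot product.
a^T * proj(x) = -1*2.41068 + 2*(-0.223945) + 5*0.934666 + 2*3.043828 = 7.9024


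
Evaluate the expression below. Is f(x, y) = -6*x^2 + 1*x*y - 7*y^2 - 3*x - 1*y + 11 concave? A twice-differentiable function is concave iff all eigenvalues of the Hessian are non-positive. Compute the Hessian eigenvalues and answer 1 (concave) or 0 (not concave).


The Hessian of f(x,y) = -6*x^2 + 1*x*y - 7*y^2 - 3*x - 1*y + 11 is:
H = [[-12, 1], [1, -14]]
Trace = -12 - 14 = -26
Determinant = -12*-14 - (1)^2 = 167
Discriminant = (-26)^2 - 4*167 = 8.0
Eigenvalues: lambda_1 = -14.4142, lambda_2 = -11.5858
The function is concave.

1


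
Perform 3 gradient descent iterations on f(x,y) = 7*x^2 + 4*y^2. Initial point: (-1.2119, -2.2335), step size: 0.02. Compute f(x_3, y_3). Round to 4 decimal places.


Gradient descent on f(x,y) = 7*x^2 + 4*y^2.
Starting point: (-1.2119, -2.2335), alpha = 0.02
Step 1: grad_x = 2*7*-1.2119 = -16.9666, grad_y = 2*4*-2.2335 = -17.868
  x_1 = -1.2119 - 0.02*-16.9666 = -0.8726
  y_1 = -2.2335 - 0.02*-17.868 = -1.8761
Step 2: grad_x = 2*7*-0.8726 = -12.216, grad_y = 2*4*-1.8761 = -15.0091
  x_2 = -0.8726 - 0.02*-12.216 = -0.6282
  y_2 = -1.8761 - 0.02*-15.0091 = -1.576
Step 3: grad_x = 2*7*-0.6282 = -8.7955, grad_y = 2*4*-1.576 = -12.6077
  x_3 = -0.6282 - 0.02*-8.7955 = -0.4523
  y_3 = -1.576 - 0.02*-12.6077 = -1.3238
f(-0.4523, -1.3238) = 7*(-0.4523)^2 + 4*(-1.3238)^2 = 8.4421


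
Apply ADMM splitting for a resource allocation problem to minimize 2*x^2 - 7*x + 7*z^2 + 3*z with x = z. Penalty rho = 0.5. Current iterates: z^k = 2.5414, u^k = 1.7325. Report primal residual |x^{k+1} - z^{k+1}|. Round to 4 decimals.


ADMM iteration with rho = 0.5, z^k = 2.5414, u^k = 1.7325
Step 1: x-update.
Minimize 2*x^2 - 7*x + (0.5/2)*(x - 2.5414 + 1.7325)^2
FOC: (2*2 + 0.5)*x = 7 + 0.5*(2.5414 - 1.7325)
x^{k+1} = 1.6454
Step 2: z-update.
Minimize 7*z^2 + 3*z + (0.5/2)*(1.6454 - z + 1.7325)^2
FOC: (2*7 + 0.5)*z = -3 + 0.5*(1.6454 + 1.7325)
z^{k+1} = -0.0904
Step 3: u-update.
u^{k+1} = 1.7325 + 1.6454 + 0.0904 = 3.4683
Step 4: Primal residual = |1.6454 + 0.0904| = 1.7358


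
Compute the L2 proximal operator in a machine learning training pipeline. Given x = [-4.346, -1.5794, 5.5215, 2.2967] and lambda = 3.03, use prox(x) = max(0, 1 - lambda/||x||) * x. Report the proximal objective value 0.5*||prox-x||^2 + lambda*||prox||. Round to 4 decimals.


Step 1: Compute ||x||.
||x|| = 7.5594
Step 2: Compute scaling factor.
scale = max(0, 1 - 3.03/7.5594) = 0.5992
Step 3: prox(x) = [-2.604, -0.9463, 3.3083, 1.3761]
||prox(x)|| = 4.5294
Step 4: Proximal objective.
0.5*||prox-x||^2 = 4.5905
lambda*||prox|| = 13.7241
Total = 18.3144


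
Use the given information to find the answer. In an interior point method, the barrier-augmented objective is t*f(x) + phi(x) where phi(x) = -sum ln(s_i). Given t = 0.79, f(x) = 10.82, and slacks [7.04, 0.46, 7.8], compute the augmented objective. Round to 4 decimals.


Step 1: Compute log-barrier.
ln values: [1.9516, -0.7765, 2.0541]
phi = -(1.9516 - 0.7765 + 2.0541) = -3.2292
Step 2: Compute augmented objective.
t*f(x) = 0.79*10.82 = 8.5478
Total = 8.5478 - 3.2292 = 5.3186


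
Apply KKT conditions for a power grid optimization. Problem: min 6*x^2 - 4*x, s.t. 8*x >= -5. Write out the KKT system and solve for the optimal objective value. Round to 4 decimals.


Step 1: Try lambda = 0 (constraint inactive).
Stationarity: 2*6*x - 4 = 0
x* = 4/(2*6) = 1/3 = 0.3333 (rounded; the exact value 1/3 is used below)
Check constraint: 8*0.3333 = 2.6664 >= -5 -- satisfied.
Step 2: Compute optimal value.
f(x*) = 6*(1/3)^2 - 4*(1/3) = -0.6667


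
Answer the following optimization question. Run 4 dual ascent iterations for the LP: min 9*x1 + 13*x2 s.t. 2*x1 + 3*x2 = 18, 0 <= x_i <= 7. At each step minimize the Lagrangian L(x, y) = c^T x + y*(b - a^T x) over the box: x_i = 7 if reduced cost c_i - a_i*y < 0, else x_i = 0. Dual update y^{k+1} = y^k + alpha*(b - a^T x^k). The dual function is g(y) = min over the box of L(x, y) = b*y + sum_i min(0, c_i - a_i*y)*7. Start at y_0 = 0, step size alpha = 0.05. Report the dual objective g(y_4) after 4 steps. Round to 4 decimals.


Dual ascent for LP: min 9*x1 + 13*x2, 2*x1 + 3*x2 = 18, 0 <= x_i <= 7
Step 1: y^k = 0.0, reduced costs: (9.0, 13.0)
  x^k = (0.0, 0.0), subgradient = b - a^T x = 18.0
  y^{k+1} = 0.0 + 0.05*18.0 = 0.9
Step 2: y^k = 0.9, reduced costs: (7.2, 10.3)
  x^k = (0.0, 0.0), subgradient = b - a^T x = 18.0
  y^{k+1} = 0.9 + 0.05*18.0 = 1.8
Step 3: y^k = 1.8, reduced costs: (5.4, 7.6)
  x^k = (0.0, 0.0), subgradient = b - a^T x = 18.0
  y^{k+1} = 1.8 + 0.05*18.0 = 2.7
Step 4: y^k = 2.7, reduced costs: (3.6, 4.9)
  x^k = (0.0, 0.0), subgradient = b - a^T x = 18.0
  y^{k+1} = 2.7 + 0.05*18.0 = 3.6
Dual objective at y_4 = 3.6: reduced costs (1.8, 2.2), box minimizer x = (0.0, 0.0)
g(y_4) = b*y + (c1 - a1*y)*x1 + (c2 - a2*y)*x2 = 18*3.6 + 1.8*0.0 + 2.2*0.0 = 64.8 + 0.0 + 0.0 = 64.8


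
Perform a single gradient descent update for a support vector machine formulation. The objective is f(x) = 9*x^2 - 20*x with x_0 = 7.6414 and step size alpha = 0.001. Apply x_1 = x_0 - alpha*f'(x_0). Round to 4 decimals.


We compute the gradient at x_0 and apply the update.
f'(x) = 18*x - 20
f'(7.6414) = 18*7.6414 - 20 = 117.5452
x_1 = 7.6414 - 0.001*117.5452 = 7.5239


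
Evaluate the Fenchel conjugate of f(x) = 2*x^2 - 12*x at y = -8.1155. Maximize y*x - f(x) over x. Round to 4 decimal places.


f*(y) = sup_x {y*x - a*x^2 - b*x} = sup_x {(y-b)*x - a*x^2}
FOC: (y - b) - 2a*x = 0 => x* = (y - b)/(2a)
x* = (-8.1155 + 12)/(2*2) = 0.9711
f*(-8.1155) = (y-b)^2/(4a) = (-8.1155 + 12)^2/(4*2)
= 15.0893/8 = 1.8862


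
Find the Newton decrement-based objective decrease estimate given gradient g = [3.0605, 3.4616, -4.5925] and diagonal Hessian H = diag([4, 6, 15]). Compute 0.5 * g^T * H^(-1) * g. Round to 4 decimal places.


Step 1: H is diagonal, so H^(-1) * g = [0.7651, 0.5769, -0.3062].
Step 2: g^T H^(-1) g = sum_i g_i^2 / H_ii
  = (3.0605)^2/4 + (3.4616)^2/6 + (-4.5925)^2/15
  = 2.3417 + 1.9971 + 1.4061 = 5.7448
Step 3: Objective decrease = 0.5 * g^T H^(-1) g = 2.8724


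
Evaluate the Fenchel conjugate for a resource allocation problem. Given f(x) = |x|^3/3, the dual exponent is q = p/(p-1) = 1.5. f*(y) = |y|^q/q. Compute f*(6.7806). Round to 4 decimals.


The conjugate exponent q satisfies 1/p + 1/q = 1.
p = 3, so q = 3/(3 - 1) = 1.5
|y|^q = 6.7806^1.5 = 17.6564
f*(6.7806) = 17.6564 / 1.5 = 11.7709


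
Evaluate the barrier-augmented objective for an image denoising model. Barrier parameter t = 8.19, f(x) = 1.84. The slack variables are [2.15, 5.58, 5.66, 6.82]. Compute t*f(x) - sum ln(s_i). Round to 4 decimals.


Step 1: Compute log-barrier.
ln values: [0.7655, 1.7192, 1.7334, 1.9199]
phi = -(0.7655 + 1.7192 + 1.7334 + 1.9199) = -6.1379
Step 2: Compute augmented objective.
t*f(x) = 8.19*1.84 = 15.0696
Total = 15.0696 - 6.1379 = 8.9317


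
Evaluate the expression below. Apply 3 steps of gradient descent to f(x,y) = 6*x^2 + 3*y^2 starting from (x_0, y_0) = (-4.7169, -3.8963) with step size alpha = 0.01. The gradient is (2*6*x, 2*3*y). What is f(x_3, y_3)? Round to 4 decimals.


Gradient descent on f(x,y) = 6*x^2 + 3*y^2.
Starting point: (-4.7169, -3.8963), alpha = 0.01
Step 1: grad_x = 2*6*-4.7169 = -56.6028, grad_y = 2*3*-3.8963 = -23.3778
  x_1 = -4.7169 - 0.01*-56.6028 = -4.1509
  y_1 = -3.8963 - 0.01*-23.3778 = -3.6625
Step 2: grad_x = 2*6*-4.1509 = -49.8105, grad_y = 2*3*-3.6625 = -21.9751
  x_2 = -4.1509 - 0.01*-49.8105 = -3.6528
  y_2 = -3.6625 - 0.01*-21.9751 = -3.4428
Step 3: grad_x = 2*6*-3.6528 = -43.8332, grad_y = 2*3*-3.4428 = -20.6566
  x_3 = -3.6528 - 0.01*-43.8332 = -3.2144
  y_3 = -3.4428 - 0.01*-20.6566 = -3.2362
f(-3.2144, -3.2362) = 6*(-3.2144)^2 + 3*(-3.2362)^2 = 93.4146


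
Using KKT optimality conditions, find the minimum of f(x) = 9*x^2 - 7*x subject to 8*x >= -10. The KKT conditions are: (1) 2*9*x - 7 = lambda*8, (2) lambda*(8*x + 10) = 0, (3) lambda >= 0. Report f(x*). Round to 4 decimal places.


Step 1: Try lambda = 0 (constraint inactive).
Stationarity: 2*9*x - 7 = 0
x* = 7/(2*9) = 7/18 = 0.3889 (rounded; the exact value 7/18 is used below)
Check constraint: 8*0.3889 = 3.1112 >= -10 -- satisfied.
Step 2: Compute optimal value.
f(x*) = 9*(7/18)^2 - 7*(7/18) = -1.3611


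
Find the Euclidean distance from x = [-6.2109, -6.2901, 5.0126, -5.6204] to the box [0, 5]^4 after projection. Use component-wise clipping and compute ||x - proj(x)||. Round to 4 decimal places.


Project each component onto [0, 5].
clip(-6.2109) = 0.0, clip(-6.2901) = 0.0, clip(5.0126) = 5.0, clip(-5.6204) = 0.0
Projection = [0.0, 0.0, 5.0, 0.0]
Squared diffs: [38.5753, 39.5654, 0.0002, 31.5889]
Distance = sqrt(109.7298) = 10.4752


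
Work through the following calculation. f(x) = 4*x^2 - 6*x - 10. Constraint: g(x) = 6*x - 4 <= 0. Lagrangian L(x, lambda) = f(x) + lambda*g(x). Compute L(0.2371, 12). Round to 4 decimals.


Step 1: Evaluate f(x).
f(0.2371) = 4*0.2371^2 - 6*0.2371 - 10 = -11.1977
Step 2: Evaluate g(x).
g(0.2371) = 6*0.2371 - 4 = -2.5774
Step 3: Compute Lagrangian.
L = -11.1977 + 12*-2.5774 = -42.1265


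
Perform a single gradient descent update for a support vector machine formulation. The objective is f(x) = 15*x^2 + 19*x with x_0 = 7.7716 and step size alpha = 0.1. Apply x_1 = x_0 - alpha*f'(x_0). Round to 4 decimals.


We compute the gradient at x_0 and apply the update.
f'(x) = 30*x + 19
f'(7.7716) = 30*7.7716 + 19 = 252.148
x_1 = 7.7716 - 0.1*252.148 = -17.4432


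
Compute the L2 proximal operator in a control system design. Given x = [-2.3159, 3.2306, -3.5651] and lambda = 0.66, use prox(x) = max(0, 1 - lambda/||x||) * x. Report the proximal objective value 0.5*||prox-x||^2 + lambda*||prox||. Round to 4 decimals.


Step 1: Compute ||x||.
||x|| = 5.3395
Step 2: Compute scaling factor.
scale = max(0, 1 - 0.66/5.3395) = 0.8764
Step 3: prox(x) = [-2.0296, 2.8313, -3.1244]
||prox(x)|| = 4.6795
Step 4: Proximal objective.
0.5*||prox-x||^2 = 0.2178
lambda*||prox|| = 3.0885
Total = 3.3063


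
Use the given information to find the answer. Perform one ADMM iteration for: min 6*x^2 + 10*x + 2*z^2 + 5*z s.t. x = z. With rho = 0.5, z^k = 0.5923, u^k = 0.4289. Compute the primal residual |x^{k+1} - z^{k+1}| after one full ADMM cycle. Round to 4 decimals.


ADMM iteration with rho = 0.5, z^k = 0.5923, u^k = 0.4289
Step 1: x-update.
Minimize 6*x^2 + 10*x + (0.5/2)*(x - 0.5923 + 0.4289)^2
FOC: (2*6 + 0.5)*x = -10 + 0.5*(0.5923 - 0.4289)
x^{k+1} = -0.7935
Step 2: z-update.
Minimize 2*z^2 + 5*z + (0.5/2)*(-0.7935 - z + 0.4289)^2
FOC: (2*2 + 0.5)*z = -5 + 0.5*(-0.7935 + 0.4289)
z^{k+1} = -1.1516
Step 3: u-update.
u^{k+1} = 0.4289 - 0.7935 + 1.1516 = 0.7871
Step 4: Primal residual = |-0.7935 + 1.1516| = 0.3582


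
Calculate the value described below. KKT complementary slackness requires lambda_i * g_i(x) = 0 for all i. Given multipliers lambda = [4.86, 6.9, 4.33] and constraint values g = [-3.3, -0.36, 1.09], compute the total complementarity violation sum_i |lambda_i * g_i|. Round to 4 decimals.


KKT complementary slackness check:
lambda_1 * g_1 = 4.86 * -3.3 = -16.038
lambda_2 * g_2 = 6.9 * -0.36 = -2.484
lambda_3 * g_3 = 4.33 * 1.09 = 4.7197
Total violation = 16.038 + 2.484 + 4.7197 = 23.2417


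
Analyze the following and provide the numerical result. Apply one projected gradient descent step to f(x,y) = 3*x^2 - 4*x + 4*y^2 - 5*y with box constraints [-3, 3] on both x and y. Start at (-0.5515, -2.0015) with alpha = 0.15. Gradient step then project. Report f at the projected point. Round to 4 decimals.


Step 1: Compute gradient at (-0.5515, -2.0015).
grad_x = 2*3*-0.5515 - 4 = -7.309
grad_y = 2*4*-2.0015 - 5 = -21.012
Step 2: Gradient step.
x_raw = -0.5515 - 0.15*-7.309 = 0.5449
y_raw = -2.0015 - 0.15*-21.012 = 1.1503
Step 3: Project onto [-3, 3].
x_proj = clip(0.5449) = 0.5449
y_proj = clip(1.1503) = 1.1503
Step 4: Evaluate f.
f(0.5449, 1.1503) = -1.7476


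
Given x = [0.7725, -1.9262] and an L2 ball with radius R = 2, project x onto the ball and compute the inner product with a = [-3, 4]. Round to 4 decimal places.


Step 1: Compute ||x|| (intermediates to 6 decimals).
||x|| = sqrt(0.7725^2 + (-1.9262)^2) = 2.075332
Step 2: Project.
Since ||x|| > R, scale = R/||x|| = 2/2.075332 = 0.963701, proj(x) = scale * x
proj(x) = [0.744459, -1.856281]
Step 3: Dot product.
a^T * proj(x) = -3*0.744459 + 4*(-1.856281) = -9.6585


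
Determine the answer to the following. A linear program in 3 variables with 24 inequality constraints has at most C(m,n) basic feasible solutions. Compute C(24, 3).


Each vertex corresponds to some choice of n active constraints out of m, so the number of vertices is at most C(m, n) = m! / (n!(m-n)!).
m = 24, n = 3
Numerator: 24 * 23 * 22
Denominator: 3! = 6
C(24, 3) = 2024


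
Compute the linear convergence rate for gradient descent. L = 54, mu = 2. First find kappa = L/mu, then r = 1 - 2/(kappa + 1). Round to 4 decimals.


Step 1: Compute the condition number.
kappa = L/mu = 54/2 = 27.0
Step 2: Compute the convergence rate.
r = 1 - 2/(kappa + 1) = 1 - 2*mu/(L + mu) = (L - mu)/(L + mu) = 52/56 = 0.9286


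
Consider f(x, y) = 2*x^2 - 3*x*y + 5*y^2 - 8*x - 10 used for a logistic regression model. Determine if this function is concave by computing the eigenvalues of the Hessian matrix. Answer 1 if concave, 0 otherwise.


The Hessian of f(x,y) = 2*x^2 - 3*x*y + 5*y^2 - 8*x - 10 is:
H = [[4, -3], [-3, 10]]
Trace = 4 + 10 = 14
Determinant = 4*10 - (-3)^2 = 31
Discriminant = (14)^2 - 4*31 = 72.0
Eigenvalues: lambda_1 = 2.7574, lambda_2 = 11.2426
The function is not concave.

0


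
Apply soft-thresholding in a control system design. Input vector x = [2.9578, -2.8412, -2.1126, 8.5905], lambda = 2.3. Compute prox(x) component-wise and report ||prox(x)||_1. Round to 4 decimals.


Soft-thresholding with lambda = 2.3:
prox(2.9578) = sign(2.9578)*max(|2.9578| - 2.3, 0) = 0.6578
prox(-2.8412) = sign(-2.8412)*max(|-2.8412| - 2.3, 0) = -0.5412
prox(-2.1126) = sign(-2.1126)*max(|-2.1126| - 2.3, 0) = 0.0
prox(8.5905) = sign(8.5905)*max(|8.5905| - 2.3, 0) = 6.2905
prox(x) = [0.6578, -0.5412, 0.0, 6.2905]
||prox(x)||_1 = 0.6578 + 0.5412 + 0.0 + 6.2905 = 7.4895


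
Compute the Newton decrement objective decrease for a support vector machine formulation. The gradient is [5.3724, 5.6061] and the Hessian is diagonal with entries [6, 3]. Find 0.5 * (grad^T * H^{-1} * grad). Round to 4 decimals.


Step 1: H is diagonal, so H^(-1) * g = [0.8954, 1.8687].
Step 2: g^T H^(-1) g = sum_i g_i^2 / H_ii
  = (5.3724)^2/6 + (5.6061)^2/3
  = 4.8104 + 10.4761 = 15.2866
Step 3: Objective decrease = 0.5 * g^T H^(-1) g = 7.6433


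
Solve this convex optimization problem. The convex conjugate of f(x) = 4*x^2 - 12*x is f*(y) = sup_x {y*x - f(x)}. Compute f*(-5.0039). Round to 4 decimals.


f*(y) = sup_x {y*x - a*x^2 - b*x} = sup_x {(y-b)*x - a*x^2}
FOC: (y - b) - 2a*x = 0 => x* = (y - b)/(2a)
x* = (-5.0039 + 12)/(2*4) = 0.8745
f*(-5.0039) = (y-b)^2/(4a) = (-5.0039 + 12)^2/(4*4)
= 48.9454/16 = 3.0591


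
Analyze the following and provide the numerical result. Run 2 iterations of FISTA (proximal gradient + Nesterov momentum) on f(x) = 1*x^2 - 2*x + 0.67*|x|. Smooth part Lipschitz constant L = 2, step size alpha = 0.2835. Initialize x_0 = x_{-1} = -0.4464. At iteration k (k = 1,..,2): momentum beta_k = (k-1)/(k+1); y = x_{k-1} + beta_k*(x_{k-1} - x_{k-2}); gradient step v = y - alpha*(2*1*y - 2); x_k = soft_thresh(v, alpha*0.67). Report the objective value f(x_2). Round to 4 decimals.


FISTA on f(x) = 1*x^2 - 2*x + 0.67*|x|
L = 2, alpha = 0.2835
Iteration 1: beta = 0.0, y = -0.4464 + 0.0*(-0.4464 + 0.4464) = -0.4464
  grad(y) = -2.8928, v = y - alpha*grad = 0.3737
  prox(v) = soft_thresh(0.3737, 0.1899) = 0.1838
Iteration 2: beta = 0.3333, y = 0.1838 + 0.3333*(0.1838 + 0.4464) = 0.3938
  grad(y) = -1.2124, v = y - alpha*grad = 0.7375
  prox(v) = soft_thresh(0.7375, 0.1899) = 0.5476
f(x_2) = 1*0.5476^2 - 2*0.5476 + 0.67*|0.5476| = -0.4284


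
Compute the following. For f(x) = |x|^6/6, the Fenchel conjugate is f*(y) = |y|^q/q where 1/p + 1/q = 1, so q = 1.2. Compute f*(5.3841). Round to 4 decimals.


The conjugate exponent q satisfies 1/p + 1/q = 1.
p = 6, so q = 6/(6 - 1) = 1.2
|y|^q = 5.3841^1.2 = 7.5394
f*(5.3841) = 7.5394 / 1.2 = 6.2828


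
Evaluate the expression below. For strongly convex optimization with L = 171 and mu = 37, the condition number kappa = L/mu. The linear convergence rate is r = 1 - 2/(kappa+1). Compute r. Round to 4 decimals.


Step 1: Compute the condition number.
kappa = L/mu = 171/37 = 4.6216
Step 2: Compute the convergence rate.
r = 1 - 2/(kappa + 1) = 1 - 2*mu/(L + mu) = (L - mu)/(L + mu) = 134/208 = 0.6442


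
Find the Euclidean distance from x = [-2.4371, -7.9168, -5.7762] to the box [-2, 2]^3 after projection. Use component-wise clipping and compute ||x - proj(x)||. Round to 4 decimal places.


Project each component onto [-2, 2].
clip(-2.4371) = -2.0, clip(-7.9168) = -2.0, clip(-5.7762) = -2.0
Projection = [-2.0, -2.0, -2.0]
Squared diffs: [0.1911, 35.0085, 14.2597]
Distance = sqrt(49.4593) = 7.0327


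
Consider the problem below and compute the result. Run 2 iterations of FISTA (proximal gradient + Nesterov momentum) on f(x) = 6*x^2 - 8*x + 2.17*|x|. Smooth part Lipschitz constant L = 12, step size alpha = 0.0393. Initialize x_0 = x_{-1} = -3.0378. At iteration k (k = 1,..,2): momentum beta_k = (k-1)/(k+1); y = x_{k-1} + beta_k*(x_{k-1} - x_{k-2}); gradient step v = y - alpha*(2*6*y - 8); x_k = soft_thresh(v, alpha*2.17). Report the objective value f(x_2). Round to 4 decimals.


FISTA on f(x) = 6*x^2 - 8*x + 2.17*|x|
L = 12, alpha = 0.0393
Iteration 1: beta = 0.0, y = -3.0378 + 0.0*(-3.0378 + 3.0378) = -3.0378
  grad(y) = -44.4536, v = y - alpha*grad = -1.2908
  prox(v) = soft_thresh(-1.2908, 0.0853) = -1.2055
Iteration 2: beta = 0.3333, y = -1.2055 + 0.3333*(-1.2055 + 3.0378) = -0.5947
  grad(y) = -15.1367, v = y - alpha*grad = 0.0001
  prox(v) = soft_thresh(0.0001, 0.0853) = 0.0
f(x_2) = 6*0.0^2 - 8*0.0 + 2.17*|0.0| = 0.0


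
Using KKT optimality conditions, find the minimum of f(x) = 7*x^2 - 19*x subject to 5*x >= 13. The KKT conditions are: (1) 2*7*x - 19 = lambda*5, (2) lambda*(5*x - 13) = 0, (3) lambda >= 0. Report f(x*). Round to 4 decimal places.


Step 1: Try lambda = 0 (constraint inactive).
x_unc = 19/(2*7) = 1.3571
Check: 5*1.3571 = 6.7855 < 13 -- violated!
Step 2: Constraint must be active: 5*x = 13
x* = 13/5 = 2.6
lambda = (2*7*2.6 - 19)/5 = 3.48
Step 3: Compute optimal value.
f(x*) = 7*2.6^2 - 19*2.6 = -2.08


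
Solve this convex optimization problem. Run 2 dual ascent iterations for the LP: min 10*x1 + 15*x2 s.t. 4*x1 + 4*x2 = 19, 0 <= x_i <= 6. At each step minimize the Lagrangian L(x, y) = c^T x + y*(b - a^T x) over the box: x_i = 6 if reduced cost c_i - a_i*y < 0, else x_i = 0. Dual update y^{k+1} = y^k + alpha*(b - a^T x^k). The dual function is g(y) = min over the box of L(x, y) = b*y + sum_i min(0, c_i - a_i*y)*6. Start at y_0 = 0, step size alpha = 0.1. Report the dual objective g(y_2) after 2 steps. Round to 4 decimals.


Dual ascent for LP: min 10*x1 + 15*x2, 4*x1 + 4*x2 = 19, 0 <= x_i <= 6
Step 1: y^k = 0.0, reduced costs: (10.0, 15.0)
  x^k = (0.0, 0.0), subgradient = b - a^T x = 19.0
  y^{k+1} = 0.0 + 0.1*19.0 = 1.9
Step 2: y^k = 1.9, reduced costs: (2.4, 7.4)
  x^k = (0.0, 0.0), subgradient = b - a^T x = 19.0
  y^{k+1} = 1.9 + 0.1*19.0 = 3.8
Dual objective at y_2 = 3.8: reduced costs (-5.2, -0.2), box minimizer x = (6.0, 6.0)
g(y_2) = b*y + (c1 - a1*y)*x1 + (c2 - a2*y)*x2 = 19*3.8 + (-5.2)*6.0 + (-0.2)*6.0 = 72.2 - 31.2 - 1.2 = 39.8


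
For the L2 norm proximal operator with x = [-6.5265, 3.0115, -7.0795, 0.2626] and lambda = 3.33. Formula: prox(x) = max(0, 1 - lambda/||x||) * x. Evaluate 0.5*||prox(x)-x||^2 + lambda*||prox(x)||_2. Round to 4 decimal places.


Step 1: Compute ||x||.
||x|| = 10.0922
Step 2: Compute scaling factor.
scale = max(0, 1 - 3.33/10.0922) = 0.67
Step 3: prox(x) = [-4.373, 2.0178, -4.7436, 0.176]
||prox(x)|| = 6.7622
Step 4: Proximal objective.
0.5*||prox-x||^2 = 5.5445
lambda*||prox|| = 22.5181
Total = 28.0626


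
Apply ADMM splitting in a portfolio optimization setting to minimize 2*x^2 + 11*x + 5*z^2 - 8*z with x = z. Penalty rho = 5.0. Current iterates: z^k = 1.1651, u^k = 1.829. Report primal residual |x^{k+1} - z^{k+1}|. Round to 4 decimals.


ADMM iteration with rho = 5.0, z^k = 1.1651, u^k = 1.829
Step 1: x-update.
Minimize 2*x^2 + 11*x + (5.0/2)*(x - 1.1651 + 1.829)^2
FOC: (2*2 + 5.0)*x = -11 + 5.0*(1.1651 - 1.829)
x^{k+1} = -1.5911
Step 2: z-update.
Minimize 5*z^2 - 8*z + (5.0/2)*(-1.5911 - z + 1.829)^2
FOC: (2*5 + 5.0)*z = 8 + 5.0*(-1.5911 + 1.829)
z^{k+1} = 0.6126
Step 3: u-update.
u^{k+1} = 1.829 - 1.5911 - 0.6126 = -0.3747
Step 4: Primal residual = |-1.5911 - 0.6126| = 2.2037


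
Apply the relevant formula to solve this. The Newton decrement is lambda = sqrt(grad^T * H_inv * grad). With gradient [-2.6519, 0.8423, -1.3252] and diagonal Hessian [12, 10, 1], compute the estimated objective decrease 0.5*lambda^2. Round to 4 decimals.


Step 1: H is diagonal, so H^(-1) * g = [-0.221, 0.0842, -1.3252].
Step 2: g^T H^(-1) g = sum_i g_i^2 / H_ii
  = (-2.6519)^2/12 + (0.8423)^2/10 + (-1.3252)^2/1
  = 0.586 + 0.0709 + 1.7562 = 2.4131
Step 3: Objective decrease = 0.5 * g^T H^(-1) g = 1.2066


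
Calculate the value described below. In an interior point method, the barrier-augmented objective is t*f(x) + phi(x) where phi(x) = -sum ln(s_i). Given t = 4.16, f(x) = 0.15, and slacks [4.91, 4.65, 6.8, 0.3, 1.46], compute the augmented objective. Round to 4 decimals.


Step 1: Compute log-barrier.
ln values: [1.5913, 1.5369, 1.9169, -1.204, 0.3784]
phi = -(1.5913 + 1.5369 + 1.9169 - 1.204 + 0.3784) = -4.2195
Step 2: Compute augmented objective.
t*f(x) = 4.16*0.15 = 0.624
Total = 0.624 - 4.2195 = -3.5955


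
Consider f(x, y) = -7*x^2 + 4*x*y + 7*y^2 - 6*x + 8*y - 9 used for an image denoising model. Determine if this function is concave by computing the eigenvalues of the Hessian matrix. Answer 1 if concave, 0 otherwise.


The Hessian of f(x,y) = -7*x^2 + 4*x*y + 7*y^2 - 6*x + 8*y - 9 is:
H = [[-14, 4], [4, 14]]
Trace = -14 + 14 = 0
Determinant = -14*14 - (4)^2 = -212
Discriminant = (0)^2 - 4*-212 = 848.0
Eigenvalues: lambda_1 = -14.5602, lambda_2 = 14.5602
The function is not concave.

0


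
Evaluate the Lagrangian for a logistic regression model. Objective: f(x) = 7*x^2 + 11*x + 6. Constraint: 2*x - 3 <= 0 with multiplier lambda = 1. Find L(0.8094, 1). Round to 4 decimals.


Step 1: Evaluate f(x).
f(0.8094) = 7*0.8094^2 + 11*0.8094 + 6 = 19.4893
Step 2: Evaluate g(x).
g(0.8094) = 2*0.8094 - 3 = -1.3812
Step 3: Compute Lagrangian.
L = 19.4893 + 1*-1.3812 = 18.1081


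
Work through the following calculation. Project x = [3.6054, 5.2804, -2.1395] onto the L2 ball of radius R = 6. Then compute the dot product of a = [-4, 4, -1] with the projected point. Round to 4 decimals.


Step 1: Compute ||x|| (intermediates to 6 decimals).
||x|| = sqrt(3.6054^2 + 5.2804^2 + (-2.1395)^2) = 6.742328
Step 2: Project.
Since ||x|| > R, scale = R/||x|| = 6/6.742328 = 0.8899, proj(x) = scale * x
proj(x) = [3.208445, 4.699028, -1.903941]
Step 3: Dot product.
a^T * proj(x) = -4*3.208445 + 4*4.699028 - 1*(-1.903941) = 7.8663


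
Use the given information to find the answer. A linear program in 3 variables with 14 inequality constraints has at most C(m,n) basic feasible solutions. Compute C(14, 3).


Each vertex corresponds to some choice of n active constraints out of m, so the number of vertices is at most C(m, n) = m! / (n!(m-n)!).
m = 14, n = 3
Numerator: 14 * 13 * 12
Denominator: 3! = 6
C(14, 3) = 364


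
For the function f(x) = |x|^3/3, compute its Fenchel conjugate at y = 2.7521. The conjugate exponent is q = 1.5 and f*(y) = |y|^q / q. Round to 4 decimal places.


The conjugate exponent q satisfies 1/p + 1/q = 1.
p = 3, so q = 3/(3 - 1) = 1.5
|y|^q = 2.7521^1.5 = 4.5656
f*(2.7521) = 4.5656 / 1.5 = 3.0437


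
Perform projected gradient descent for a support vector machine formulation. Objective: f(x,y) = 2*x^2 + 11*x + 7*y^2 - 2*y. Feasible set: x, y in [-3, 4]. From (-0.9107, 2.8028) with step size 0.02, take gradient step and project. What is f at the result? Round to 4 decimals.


Step 1: Compute gradient at (-0.9107, 2.8028).
grad_x = 2*2*-0.9107 + 11 = 7.3572
grad_y = 2*7*2.8028 - 2 = 37.2392
Step 2: Gradient step.
x_raw = -0.9107 - 0.02*7.3572 = -1.0578
y_raw = 2.8028 - 0.02*37.2392 = 2.058
Step 3: Project onto [-3, 4].
x_proj = clip(-1.0578) = -1.0578
y_proj = clip(2.058) = 2.058
Step 4: Evaluate f.
f(-1.0578, 2.058) = 16.1338


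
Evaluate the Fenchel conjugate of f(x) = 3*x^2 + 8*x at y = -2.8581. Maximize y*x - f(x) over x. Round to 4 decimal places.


f*(y) = sup_x {y*x - a*x^2 - b*x} = sup_x {(y-b)*x - a*x^2}
FOC: (y - b) - 2a*x = 0 => x* = (y - b)/(2a)
x* = (-2.8581 - 8)/(2*3) = -1.8097
f*(-2.8581) = (y-b)^2/(4a) = (-2.8581 - 8)^2/(4*3)
= 117.8983/12 = 9.8249
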